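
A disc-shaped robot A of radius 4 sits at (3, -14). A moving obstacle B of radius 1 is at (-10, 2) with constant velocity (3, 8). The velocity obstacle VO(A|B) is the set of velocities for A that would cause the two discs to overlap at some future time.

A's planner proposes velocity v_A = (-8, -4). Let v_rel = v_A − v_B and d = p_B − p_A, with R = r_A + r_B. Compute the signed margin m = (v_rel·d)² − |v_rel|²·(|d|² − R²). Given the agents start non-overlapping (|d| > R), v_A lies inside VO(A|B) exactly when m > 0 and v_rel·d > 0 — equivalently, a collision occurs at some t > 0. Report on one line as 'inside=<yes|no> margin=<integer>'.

d = (-13, 16),  |d|² = 425;  R = 4+1 = 5,  c = 425−5² = 400
v_rel = (-11, -12),  |v_rel|² = 265;  v_rel·d = (-11)·(-13) + (-12)·(16) = -49
265·t² + 98·t + 400 = 0  ⇒  m = (-49)² − 265·400 = -103599
m = -103599 < 0,  v_rel·d = -49 < 0  ⇒  outside

inside=no margin=-103599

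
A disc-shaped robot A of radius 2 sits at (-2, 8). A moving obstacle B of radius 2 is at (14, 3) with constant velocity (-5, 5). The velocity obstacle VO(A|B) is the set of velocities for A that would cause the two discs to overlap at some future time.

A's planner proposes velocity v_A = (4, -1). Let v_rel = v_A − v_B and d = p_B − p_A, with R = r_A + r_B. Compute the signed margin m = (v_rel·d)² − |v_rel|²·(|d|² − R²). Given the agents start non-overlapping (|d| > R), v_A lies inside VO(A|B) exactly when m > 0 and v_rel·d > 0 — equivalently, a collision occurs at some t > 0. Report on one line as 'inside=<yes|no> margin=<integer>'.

d = (16, -5),  |d|² = 281;  R = 2+2 = 4,  c = 281−4² = 265
v_rel = (9, -6),  |v_rel|² = 117;  v_rel·d = (9)·(16) + (-6)·(-5) = 174
117·t² − 348·t + 265 = 0  ⇒  m = 174² − 117·265 = -729
m = -729 < 0,  v_rel·d = 174 > 0  ⇒  outside

inside=no margin=-729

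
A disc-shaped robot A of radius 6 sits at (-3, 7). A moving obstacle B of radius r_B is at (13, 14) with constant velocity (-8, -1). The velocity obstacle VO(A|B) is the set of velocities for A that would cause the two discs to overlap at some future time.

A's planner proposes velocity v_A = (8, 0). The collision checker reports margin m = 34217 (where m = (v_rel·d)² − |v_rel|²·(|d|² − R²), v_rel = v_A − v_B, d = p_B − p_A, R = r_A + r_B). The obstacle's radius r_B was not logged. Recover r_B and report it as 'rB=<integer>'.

m = 34217
d = (16, 7);  v_rel = (16, 1),  |v_rel|² = 257
v_rel×d = (16)·(7) − (1)·(16) = 96
since m = R²·257 − 96²:  R² = (9216 + 34217) / 257 = 169
R = √169 = 13  ⇒  r_B = 13 − 6 = 7

rB=7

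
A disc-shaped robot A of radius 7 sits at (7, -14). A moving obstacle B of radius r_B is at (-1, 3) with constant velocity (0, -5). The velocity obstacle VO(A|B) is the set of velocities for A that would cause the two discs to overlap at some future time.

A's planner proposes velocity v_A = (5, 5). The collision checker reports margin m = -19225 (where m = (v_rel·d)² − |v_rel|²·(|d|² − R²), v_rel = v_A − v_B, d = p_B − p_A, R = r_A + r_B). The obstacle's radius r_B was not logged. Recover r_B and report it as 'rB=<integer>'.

m = -19225
d = (-8, 17);  v_rel = (5, 10),  |v_rel|² = 125
v_rel×d = (5)·(17) − (10)·(-8) = 165
since m = R²·125 − 165²:  R² = (27225 + -19225) / 125 = 64
R = √64 = 8  ⇒  r_B = 8 − 7 = 1

rB=1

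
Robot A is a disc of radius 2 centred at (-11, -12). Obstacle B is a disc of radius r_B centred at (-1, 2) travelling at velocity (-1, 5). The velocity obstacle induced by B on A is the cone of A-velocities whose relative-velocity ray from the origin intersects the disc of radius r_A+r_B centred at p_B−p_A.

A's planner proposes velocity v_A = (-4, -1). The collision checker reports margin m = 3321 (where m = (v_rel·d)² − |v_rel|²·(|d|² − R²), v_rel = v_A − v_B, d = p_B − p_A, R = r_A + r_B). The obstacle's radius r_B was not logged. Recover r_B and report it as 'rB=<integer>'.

m = 3321
d = (10, 14);  v_rel = (-3, -6),  |v_rel|² = 45
v_rel×d = (-3)·(14) − (-6)·(10) = 18
since m = R²·45 − 18²:  R² = (324 + 3321) / 45 = 81
R = √81 = 9  ⇒  r_B = 9 − 2 = 7

rB=7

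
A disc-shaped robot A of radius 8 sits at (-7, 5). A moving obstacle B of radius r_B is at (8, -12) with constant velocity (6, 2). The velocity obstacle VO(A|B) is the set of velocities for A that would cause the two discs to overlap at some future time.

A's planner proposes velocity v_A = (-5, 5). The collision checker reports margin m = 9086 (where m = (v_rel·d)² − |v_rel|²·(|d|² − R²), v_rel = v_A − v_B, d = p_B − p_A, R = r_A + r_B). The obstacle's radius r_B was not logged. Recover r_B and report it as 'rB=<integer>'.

m = 9086
d = (15, -17);  v_rel = (-11, 3),  |v_rel|² = 130
v_rel×d = (-11)·(-17) − (3)·(15) = 142
since m = R²·130 − 142²:  R² = (20164 + 9086) / 130 = 225
R = √225 = 15  ⇒  r_B = 15 − 8 = 7

rB=7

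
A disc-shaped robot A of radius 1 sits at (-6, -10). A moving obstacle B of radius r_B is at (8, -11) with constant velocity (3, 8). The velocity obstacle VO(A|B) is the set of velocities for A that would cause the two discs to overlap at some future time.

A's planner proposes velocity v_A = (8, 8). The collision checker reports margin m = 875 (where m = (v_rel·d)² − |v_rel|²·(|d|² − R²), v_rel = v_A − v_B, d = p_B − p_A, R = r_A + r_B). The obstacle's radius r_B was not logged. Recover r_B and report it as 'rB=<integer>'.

m = 875
d = (14, -1);  v_rel = (5, 0),  |v_rel|² = 25
v_rel×d = (5)·(-1) − (0)·(14) = -5
since m = R²·25 − (-5)²:  R² = (25 + 875) / 25 = 36
R = √36 = 6  ⇒  r_B = 6 − 1 = 5

rB=5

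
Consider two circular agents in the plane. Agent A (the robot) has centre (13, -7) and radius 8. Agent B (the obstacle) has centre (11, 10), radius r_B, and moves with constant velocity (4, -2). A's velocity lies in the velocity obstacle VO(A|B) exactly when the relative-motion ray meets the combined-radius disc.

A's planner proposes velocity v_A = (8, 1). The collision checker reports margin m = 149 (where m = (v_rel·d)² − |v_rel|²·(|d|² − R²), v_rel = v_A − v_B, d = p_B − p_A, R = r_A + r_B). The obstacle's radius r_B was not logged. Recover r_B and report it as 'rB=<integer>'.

m = 149
d = (-2, 17);  v_rel = (4, 3),  |v_rel|² = 25
v_rel×d = (4)·(17) − (3)·(-2) = 74
since m = R²·25 − 74²:  R² = (5476 + 149) / 25 = 225
R = √225 = 15  ⇒  r_B = 15 − 8 = 7

rB=7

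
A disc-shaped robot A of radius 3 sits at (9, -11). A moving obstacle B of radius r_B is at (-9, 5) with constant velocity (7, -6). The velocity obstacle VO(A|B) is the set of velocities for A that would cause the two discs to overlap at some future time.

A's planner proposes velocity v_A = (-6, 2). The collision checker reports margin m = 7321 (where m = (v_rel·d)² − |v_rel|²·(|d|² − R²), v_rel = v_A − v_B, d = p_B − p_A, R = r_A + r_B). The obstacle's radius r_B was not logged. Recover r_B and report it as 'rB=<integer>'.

m = 7321
d = (-18, 16);  v_rel = (-13, 8),  |v_rel|² = 233
v_rel×d = (-13)·(16) − (8)·(-18) = -64
since m = R²·233 − (-64)²:  R² = (4096 + 7321) / 233 = 49
R = √49 = 7  ⇒  r_B = 7 − 3 = 4

rB=4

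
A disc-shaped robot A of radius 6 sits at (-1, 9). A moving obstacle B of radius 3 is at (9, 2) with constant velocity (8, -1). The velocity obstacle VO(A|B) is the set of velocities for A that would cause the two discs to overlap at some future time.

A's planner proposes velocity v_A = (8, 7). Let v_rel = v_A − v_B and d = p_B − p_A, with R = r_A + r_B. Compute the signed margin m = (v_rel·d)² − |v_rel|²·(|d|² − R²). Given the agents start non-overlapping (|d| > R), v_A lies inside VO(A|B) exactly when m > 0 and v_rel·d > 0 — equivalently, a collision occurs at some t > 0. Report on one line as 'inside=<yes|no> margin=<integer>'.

d = (10, -7),  |d|² = 149;  R = 6+3 = 9,  c = 149−9² = 68
v_rel = (0, 8),  |v_rel|² = 64;  v_rel·d = (0)·(10) + (8)·(-7) = -56
64·t² + 112·t + 68 = 0  ⇒  m = (-56)² − 64·68 = -1216
m = -1216 < 0,  v_rel·d = -56 < 0  ⇒  outside

inside=no margin=-1216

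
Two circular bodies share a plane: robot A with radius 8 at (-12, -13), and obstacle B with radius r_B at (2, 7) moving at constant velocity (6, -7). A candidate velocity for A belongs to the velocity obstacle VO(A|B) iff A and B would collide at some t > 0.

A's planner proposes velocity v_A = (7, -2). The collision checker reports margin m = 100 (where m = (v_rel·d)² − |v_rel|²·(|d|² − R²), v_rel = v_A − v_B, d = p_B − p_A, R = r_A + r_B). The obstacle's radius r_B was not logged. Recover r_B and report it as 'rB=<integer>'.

m = 100
d = (14, 20);  v_rel = (1, 5),  |v_rel|² = 26
v_rel×d = (1)·(20) − (5)·(14) = -50
since m = R²·26 − (-50)²:  R² = (2500 + 100) / 26 = 100
R = √100 = 10  ⇒  r_B = 10 − 8 = 2

rB=2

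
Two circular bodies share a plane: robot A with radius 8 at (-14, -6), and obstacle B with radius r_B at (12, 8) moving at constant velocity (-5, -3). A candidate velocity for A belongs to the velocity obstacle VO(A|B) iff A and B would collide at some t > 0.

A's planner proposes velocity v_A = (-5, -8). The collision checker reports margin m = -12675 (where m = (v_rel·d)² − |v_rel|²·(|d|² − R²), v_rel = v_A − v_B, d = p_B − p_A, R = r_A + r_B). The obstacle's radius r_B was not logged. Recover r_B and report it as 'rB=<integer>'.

m = -12675
d = (26, 14);  v_rel = (0, -5),  |v_rel|² = 25
v_rel×d = (0)·(14) − (-5)·(26) = 130
since m = R²·25 − 130²:  R² = (16900 + -12675) / 25 = 169
R = √169 = 13  ⇒  r_B = 13 − 8 = 5

rB=5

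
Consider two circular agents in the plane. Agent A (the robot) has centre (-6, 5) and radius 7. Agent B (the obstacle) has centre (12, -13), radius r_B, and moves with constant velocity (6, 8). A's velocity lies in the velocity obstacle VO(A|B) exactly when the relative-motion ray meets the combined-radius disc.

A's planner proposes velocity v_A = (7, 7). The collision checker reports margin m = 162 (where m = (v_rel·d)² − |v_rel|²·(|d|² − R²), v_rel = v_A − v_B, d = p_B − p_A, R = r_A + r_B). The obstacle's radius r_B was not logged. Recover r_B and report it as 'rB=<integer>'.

m = 162
d = (18, -18);  v_rel = (1, -1),  |v_rel|² = 2
v_rel×d = (1)·(-18) − (-1)·(18) = 0
since m = R²·2 − 0²:  R² = (0 + 162) / 2 = 81
R = √81 = 9  ⇒  r_B = 9 − 7 = 2

rB=2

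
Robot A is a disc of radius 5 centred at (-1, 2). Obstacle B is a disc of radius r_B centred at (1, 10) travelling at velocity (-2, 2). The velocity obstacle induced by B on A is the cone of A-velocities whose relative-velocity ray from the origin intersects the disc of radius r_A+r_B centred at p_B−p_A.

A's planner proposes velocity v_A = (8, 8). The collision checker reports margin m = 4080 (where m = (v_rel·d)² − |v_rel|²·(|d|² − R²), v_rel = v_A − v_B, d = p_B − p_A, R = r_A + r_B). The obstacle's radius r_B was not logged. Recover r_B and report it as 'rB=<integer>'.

m = 4080
d = (2, 8);  v_rel = (10, 6),  |v_rel|² = 136
v_rel×d = (10)·(8) − (6)·(2) = 68
since m = R²·136 − 68²:  R² = (4624 + 4080) / 136 = 64
R = √64 = 8  ⇒  r_B = 8 − 5 = 3

rB=3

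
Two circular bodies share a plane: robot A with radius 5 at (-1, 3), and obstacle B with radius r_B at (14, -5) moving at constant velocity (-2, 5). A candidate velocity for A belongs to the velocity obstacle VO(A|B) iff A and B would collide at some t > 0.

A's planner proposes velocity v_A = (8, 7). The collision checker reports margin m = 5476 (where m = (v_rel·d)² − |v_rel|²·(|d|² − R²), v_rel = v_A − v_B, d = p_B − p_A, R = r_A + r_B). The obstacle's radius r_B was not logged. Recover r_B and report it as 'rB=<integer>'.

m = 5476
d = (15, -8);  v_rel = (10, 2),  |v_rel|² = 104
v_rel×d = (10)·(-8) − (2)·(15) = -110
since m = R²·104 − (-110)²:  R² = (12100 + 5476) / 104 = 169
R = √169 = 13  ⇒  r_B = 13 − 5 = 8

rB=8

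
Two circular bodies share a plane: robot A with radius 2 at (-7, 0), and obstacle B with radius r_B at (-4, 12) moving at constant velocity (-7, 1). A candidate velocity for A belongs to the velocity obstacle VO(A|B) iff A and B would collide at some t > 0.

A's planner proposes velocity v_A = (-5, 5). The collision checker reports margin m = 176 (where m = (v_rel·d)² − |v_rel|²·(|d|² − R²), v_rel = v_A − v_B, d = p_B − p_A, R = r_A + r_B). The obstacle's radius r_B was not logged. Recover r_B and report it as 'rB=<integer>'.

m = 176
d = (3, 12);  v_rel = (2, 4),  |v_rel|² = 20
v_rel×d = (2)·(12) − (4)·(3) = 12
since m = R²·20 − 12²:  R² = (144 + 176) / 20 = 16
R = √16 = 4  ⇒  r_B = 4 − 2 = 2

rB=2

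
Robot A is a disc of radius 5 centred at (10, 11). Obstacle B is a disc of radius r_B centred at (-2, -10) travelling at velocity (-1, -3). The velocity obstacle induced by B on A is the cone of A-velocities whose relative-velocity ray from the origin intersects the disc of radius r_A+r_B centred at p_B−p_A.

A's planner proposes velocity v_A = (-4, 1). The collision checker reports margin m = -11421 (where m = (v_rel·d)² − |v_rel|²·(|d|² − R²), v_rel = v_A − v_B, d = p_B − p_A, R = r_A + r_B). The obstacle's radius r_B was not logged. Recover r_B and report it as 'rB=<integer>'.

m = -11421
d = (-12, -21);  v_rel = (-3, 4),  |v_rel|² = 25
v_rel×d = (-3)·(-21) − (4)·(-12) = 111
since m = R²·25 − 111²:  R² = (12321 + -11421) / 25 = 36
R = √36 = 6  ⇒  r_B = 6 − 5 = 1

rB=1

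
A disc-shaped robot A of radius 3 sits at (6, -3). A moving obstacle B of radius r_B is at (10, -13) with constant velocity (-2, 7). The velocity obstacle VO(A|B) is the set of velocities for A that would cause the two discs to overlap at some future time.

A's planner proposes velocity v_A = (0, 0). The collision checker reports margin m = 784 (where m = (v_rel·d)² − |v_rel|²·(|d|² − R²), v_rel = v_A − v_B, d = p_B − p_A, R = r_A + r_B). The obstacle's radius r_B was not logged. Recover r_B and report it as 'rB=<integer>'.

m = 784
d = (4, -10);  v_rel = (2, -7),  |v_rel|² = 53
v_rel×d = (2)·(-10) − (-7)·(4) = 8
since m = R²·53 − 8²:  R² = (64 + 784) / 53 = 16
R = √16 = 4  ⇒  r_B = 4 − 3 = 1

rB=1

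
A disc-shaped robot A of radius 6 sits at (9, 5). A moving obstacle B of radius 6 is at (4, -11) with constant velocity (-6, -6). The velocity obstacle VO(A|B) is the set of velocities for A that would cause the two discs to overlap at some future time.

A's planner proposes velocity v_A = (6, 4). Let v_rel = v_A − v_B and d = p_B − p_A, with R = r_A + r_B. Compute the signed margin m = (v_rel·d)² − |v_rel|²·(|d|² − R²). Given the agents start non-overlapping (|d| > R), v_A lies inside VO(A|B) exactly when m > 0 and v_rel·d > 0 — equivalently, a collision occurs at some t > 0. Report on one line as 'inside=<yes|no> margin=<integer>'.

d = (-5, -16),  |d|² = 281;  R = 6+6 = 12,  c = 281−12² = 137
v_rel = (12, 10),  |v_rel|² = 244;  v_rel·d = (12)·(-5) + (10)·(-16) = -220
244·t² + 440·t + 137 = 0  ⇒  m = (-220)² − 244·137 = 14972
m = 14972 > 0,  v_rel·d = -220 < 0  ⇒  outside

inside=no margin=14972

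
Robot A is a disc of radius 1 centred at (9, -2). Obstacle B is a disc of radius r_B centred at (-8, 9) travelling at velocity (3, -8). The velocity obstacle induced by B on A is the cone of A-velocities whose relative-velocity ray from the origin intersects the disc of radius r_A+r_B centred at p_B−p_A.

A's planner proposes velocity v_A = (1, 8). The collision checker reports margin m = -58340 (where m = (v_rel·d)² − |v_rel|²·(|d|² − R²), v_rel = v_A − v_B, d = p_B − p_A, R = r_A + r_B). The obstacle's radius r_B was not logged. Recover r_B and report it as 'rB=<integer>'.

m = -58340
d = (-17, 11);  v_rel = (-2, 16),  |v_rel|² = 260
v_rel×d = (-2)·(11) − (16)·(-17) = 250
since m = R²·260 − 250²:  R² = (62500 + -58340) / 260 = 16
R = √16 = 4  ⇒  r_B = 4 − 1 = 3

rB=3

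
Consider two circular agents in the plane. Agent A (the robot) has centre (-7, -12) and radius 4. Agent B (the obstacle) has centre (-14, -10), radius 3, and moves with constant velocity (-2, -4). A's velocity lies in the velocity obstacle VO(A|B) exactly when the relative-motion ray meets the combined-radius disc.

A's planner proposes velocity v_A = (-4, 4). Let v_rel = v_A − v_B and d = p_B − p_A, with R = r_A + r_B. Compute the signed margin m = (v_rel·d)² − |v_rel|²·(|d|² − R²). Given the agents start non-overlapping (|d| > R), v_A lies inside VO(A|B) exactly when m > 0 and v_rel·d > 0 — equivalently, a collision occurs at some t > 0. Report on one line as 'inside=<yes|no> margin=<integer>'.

d = (-7, 2),  |d|² = 53;  R = 4+3 = 7,  c = 53−7² = 4
v_rel = (-2, 8),  |v_rel|² = 68;  v_rel·d = (-2)·(-7) + (8)·(2) = 30
68·t² − 60·t + 4 = 0  ⇒  m = 30² − 68·4 = 628
m = 628 > 0,  v_rel·d = 30 > 0  ⇒  inside

inside=yes margin=628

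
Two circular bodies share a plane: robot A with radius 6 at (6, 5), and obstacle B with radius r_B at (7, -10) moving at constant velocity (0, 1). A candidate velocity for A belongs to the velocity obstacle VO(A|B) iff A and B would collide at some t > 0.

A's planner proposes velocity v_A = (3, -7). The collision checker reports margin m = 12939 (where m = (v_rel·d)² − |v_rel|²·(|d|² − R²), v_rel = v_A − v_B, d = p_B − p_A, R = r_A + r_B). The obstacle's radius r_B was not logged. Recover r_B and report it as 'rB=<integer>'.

m = 12939
d = (1, -15);  v_rel = (3, -8),  |v_rel|² = 73
v_rel×d = (3)·(-15) − (-8)·(1) = -37
since m = R²·73 − (-37)²:  R² = (1369 + 12939) / 73 = 196
R = √196 = 14  ⇒  r_B = 14 − 6 = 8

rB=8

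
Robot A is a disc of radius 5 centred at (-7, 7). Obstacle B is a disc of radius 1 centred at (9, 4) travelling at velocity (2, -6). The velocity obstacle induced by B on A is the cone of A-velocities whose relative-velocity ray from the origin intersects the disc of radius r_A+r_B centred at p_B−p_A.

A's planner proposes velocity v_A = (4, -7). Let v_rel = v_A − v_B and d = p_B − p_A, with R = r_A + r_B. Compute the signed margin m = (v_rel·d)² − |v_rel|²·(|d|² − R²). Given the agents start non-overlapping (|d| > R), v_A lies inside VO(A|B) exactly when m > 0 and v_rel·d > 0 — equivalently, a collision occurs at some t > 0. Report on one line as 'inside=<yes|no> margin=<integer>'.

d = (16, -3),  |d|² = 265;  R = 5+1 = 6,  c = 265−6² = 229
v_rel = (2, -1),  |v_rel|² = 5;  v_rel·d = (2)·(16) + (-1)·(-3) = 35
5·t² − 70·t + 229 = 0  ⇒  m = 35² − 5·229 = 80
m = 80 > 0,  v_rel·d = 35 > 0  ⇒  inside

inside=yes margin=80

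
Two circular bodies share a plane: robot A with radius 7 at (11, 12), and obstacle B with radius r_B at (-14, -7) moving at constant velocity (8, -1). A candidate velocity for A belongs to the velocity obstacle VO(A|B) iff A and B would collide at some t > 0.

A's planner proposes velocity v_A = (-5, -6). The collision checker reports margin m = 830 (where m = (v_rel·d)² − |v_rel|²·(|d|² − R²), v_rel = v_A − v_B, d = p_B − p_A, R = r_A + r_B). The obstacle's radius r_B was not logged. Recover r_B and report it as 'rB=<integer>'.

m = 830
d = (-25, -19);  v_rel = (-13, -5),  |v_rel|² = 194
v_rel×d = (-13)·(-19) − (-5)·(-25) = 122
since m = R²·194 − 122²:  R² = (14884 + 830) / 194 = 81
R = √81 = 9  ⇒  r_B = 9 − 7 = 2

rB=2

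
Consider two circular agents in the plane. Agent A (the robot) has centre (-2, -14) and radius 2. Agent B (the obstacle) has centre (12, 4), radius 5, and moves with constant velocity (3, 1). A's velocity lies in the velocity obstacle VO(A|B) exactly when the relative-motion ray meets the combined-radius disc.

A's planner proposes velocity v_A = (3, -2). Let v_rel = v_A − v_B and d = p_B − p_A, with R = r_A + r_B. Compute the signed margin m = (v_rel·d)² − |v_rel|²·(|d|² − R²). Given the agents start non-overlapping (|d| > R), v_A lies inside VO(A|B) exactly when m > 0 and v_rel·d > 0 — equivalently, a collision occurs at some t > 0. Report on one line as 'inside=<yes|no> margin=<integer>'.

d = (14, 18),  |d|² = 520;  R = 2+5 = 7,  c = 520−7² = 471
v_rel = (0, -3),  |v_rel|² = 9;  v_rel·d = (0)·(14) + (-3)·(18) = -54
9·t² + 108·t + 471 = 0  ⇒  m = (-54)² − 9·471 = -1323
m = -1323 < 0,  v_rel·d = -54 < 0  ⇒  outside

inside=no margin=-1323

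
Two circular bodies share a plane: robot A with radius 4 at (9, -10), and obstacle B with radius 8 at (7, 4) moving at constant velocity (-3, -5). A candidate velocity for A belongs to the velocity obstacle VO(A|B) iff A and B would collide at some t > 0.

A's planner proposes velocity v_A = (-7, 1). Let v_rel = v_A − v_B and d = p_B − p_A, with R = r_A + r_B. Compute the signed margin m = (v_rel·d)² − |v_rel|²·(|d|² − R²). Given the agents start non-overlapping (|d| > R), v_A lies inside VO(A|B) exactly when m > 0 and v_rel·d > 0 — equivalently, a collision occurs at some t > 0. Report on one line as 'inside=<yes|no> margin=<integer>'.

d = (-2, 14),  |d|² = 200;  R = 4+8 = 12,  c = 200−12² = 56
v_rel = (-4, 6),  |v_rel|² = 52;  v_rel·d = (-4)·(-2) + (6)·(14) = 92
52·t² − 184·t + 56 = 0  ⇒  m = 92² − 52·56 = 5552
m = 5552 > 0,  v_rel·d = 92 > 0  ⇒  inside

inside=yes margin=5552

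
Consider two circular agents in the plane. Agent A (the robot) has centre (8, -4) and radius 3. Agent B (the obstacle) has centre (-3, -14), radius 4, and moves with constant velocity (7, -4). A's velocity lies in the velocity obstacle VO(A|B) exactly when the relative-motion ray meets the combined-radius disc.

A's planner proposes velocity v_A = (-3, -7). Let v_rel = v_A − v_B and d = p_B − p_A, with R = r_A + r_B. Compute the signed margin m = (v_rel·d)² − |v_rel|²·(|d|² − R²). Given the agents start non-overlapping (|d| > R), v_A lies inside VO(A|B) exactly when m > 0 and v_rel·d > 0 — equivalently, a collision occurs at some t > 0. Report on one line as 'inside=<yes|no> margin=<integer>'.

d = (-11, -10),  |d|² = 221;  R = 3+4 = 7,  c = 221−7² = 172
v_rel = (-10, -3),  |v_rel|² = 109;  v_rel·d = (-10)·(-11) + (-3)·(-10) = 140
109·t² − 280·t + 172 = 0  ⇒  m = 140² − 109·172 = 852
m = 852 > 0,  v_rel·d = 140 > 0  ⇒  inside

inside=yes margin=852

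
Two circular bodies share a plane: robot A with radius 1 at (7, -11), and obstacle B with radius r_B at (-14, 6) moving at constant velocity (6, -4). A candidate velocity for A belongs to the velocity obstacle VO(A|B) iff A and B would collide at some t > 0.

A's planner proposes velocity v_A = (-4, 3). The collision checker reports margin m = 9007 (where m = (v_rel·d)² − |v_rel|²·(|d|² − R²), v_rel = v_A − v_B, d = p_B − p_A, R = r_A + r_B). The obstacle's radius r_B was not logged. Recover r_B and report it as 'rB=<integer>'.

m = 9007
d = (-21, 17);  v_rel = (-10, 7),  |v_rel|² = 149
v_rel×d = (-10)·(17) − (7)·(-21) = -23
since m = R²·149 − (-23)²:  R² = (529 + 9007) / 149 = 64
R = √64 = 8  ⇒  r_B = 8 − 1 = 7

rB=7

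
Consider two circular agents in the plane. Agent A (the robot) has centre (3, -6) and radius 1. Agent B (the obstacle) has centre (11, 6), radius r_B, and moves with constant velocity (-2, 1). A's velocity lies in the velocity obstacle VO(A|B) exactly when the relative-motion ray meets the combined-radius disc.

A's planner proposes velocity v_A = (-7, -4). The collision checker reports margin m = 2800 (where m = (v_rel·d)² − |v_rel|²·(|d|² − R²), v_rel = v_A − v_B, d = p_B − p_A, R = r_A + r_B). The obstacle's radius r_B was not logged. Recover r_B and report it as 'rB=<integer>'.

m = 2800
d = (8, 12);  v_rel = (-5, -5),  |v_rel|² = 50
v_rel×d = (-5)·(12) − (-5)·(8) = -20
since m = R²·50 − (-20)²:  R² = (400 + 2800) / 50 = 64
R = √64 = 8  ⇒  r_B = 8 − 1 = 7

rB=7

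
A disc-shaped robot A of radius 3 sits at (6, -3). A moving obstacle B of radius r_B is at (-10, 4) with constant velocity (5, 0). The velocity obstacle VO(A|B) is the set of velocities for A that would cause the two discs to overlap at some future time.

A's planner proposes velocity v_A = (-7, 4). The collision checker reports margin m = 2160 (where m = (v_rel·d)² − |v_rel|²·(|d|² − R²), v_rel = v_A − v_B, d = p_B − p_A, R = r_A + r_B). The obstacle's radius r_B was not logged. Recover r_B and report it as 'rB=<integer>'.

m = 2160
d = (-16, 7);  v_rel = (-12, 4),  |v_rel|² = 160
v_rel×d = (-12)·(7) − (4)·(-16) = -20
since m = R²·160 − (-20)²:  R² = (400 + 2160) / 160 = 16
R = √16 = 4  ⇒  r_B = 4 − 3 = 1

rB=1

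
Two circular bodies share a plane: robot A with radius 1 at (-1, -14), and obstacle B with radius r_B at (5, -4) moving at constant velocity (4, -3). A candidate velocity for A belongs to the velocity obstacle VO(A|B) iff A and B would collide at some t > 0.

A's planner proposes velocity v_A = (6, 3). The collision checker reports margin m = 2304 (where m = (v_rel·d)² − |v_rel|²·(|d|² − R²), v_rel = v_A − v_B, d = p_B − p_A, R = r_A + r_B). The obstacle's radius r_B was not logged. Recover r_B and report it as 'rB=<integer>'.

m = 2304
d = (6, 10);  v_rel = (2, 6),  |v_rel|² = 40
v_rel×d = (2)·(10) − (6)·(6) = -16
since m = R²·40 − (-16)²:  R² = (256 + 2304) / 40 = 64
R = √64 = 8  ⇒  r_B = 8 − 1 = 7

rB=7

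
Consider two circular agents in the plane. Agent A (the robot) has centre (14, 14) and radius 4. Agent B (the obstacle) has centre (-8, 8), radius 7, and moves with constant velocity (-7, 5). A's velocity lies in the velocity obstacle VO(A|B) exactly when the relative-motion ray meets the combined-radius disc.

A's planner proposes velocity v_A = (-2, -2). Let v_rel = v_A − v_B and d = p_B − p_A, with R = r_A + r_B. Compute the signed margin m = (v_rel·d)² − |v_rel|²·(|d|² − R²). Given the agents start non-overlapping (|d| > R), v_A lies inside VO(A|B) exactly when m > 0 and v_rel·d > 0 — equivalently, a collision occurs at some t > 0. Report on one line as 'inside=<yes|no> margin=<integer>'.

d = (-22, -6),  |d|² = 520;  R = 4+7 = 11,  c = 520−11² = 399
v_rel = (5, -7),  |v_rel|² = 74;  v_rel·d = (5)·(-22) + (-7)·(-6) = -68
74·t² + 136·t + 399 = 0  ⇒  m = (-68)² − 74·399 = -24902
m = -24902 < 0,  v_rel·d = -68 < 0  ⇒  outside

inside=no margin=-24902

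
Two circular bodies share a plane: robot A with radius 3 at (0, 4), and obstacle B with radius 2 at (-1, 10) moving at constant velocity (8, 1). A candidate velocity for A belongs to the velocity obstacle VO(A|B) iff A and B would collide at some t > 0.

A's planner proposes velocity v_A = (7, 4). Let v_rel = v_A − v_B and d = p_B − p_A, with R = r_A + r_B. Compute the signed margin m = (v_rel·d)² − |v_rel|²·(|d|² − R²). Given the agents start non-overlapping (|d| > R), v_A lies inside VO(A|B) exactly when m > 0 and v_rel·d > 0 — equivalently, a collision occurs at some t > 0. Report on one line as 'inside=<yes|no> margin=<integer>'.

d = (-1, 6),  |d|² = 37;  R = 3+2 = 5,  c = 37−5² = 12
v_rel = (-1, 3),  |v_rel|² = 10;  v_rel·d = (-1)·(-1) + (3)·(6) = 19
10·t² − 38·t + 12 = 0  ⇒  m = 19² − 10·12 = 241
m = 241 > 0,  v_rel·d = 19 > 0  ⇒  inside

inside=yes margin=241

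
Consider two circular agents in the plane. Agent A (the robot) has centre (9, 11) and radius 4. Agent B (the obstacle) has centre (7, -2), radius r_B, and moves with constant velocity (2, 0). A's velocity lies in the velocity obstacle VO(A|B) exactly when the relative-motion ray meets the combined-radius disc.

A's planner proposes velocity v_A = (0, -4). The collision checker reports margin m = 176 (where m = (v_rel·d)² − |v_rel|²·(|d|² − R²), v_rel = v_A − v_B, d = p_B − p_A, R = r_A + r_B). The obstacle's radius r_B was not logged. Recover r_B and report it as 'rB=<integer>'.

m = 176
d = (-2, -13);  v_rel = (-2, -4),  |v_rel|² = 20
v_rel×d = (-2)·(-13) − (-4)·(-2) = 18
since m = R²·20 − 18²:  R² = (324 + 176) / 20 = 25
R = √25 = 5  ⇒  r_B = 5 − 4 = 1

rB=1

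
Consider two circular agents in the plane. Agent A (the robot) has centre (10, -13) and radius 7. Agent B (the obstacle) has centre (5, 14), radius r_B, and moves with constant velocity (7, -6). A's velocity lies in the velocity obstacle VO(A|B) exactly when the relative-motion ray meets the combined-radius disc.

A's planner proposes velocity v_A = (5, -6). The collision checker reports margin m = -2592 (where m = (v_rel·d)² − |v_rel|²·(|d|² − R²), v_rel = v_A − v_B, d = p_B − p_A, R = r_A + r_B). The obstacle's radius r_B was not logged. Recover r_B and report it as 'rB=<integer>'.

m = -2592
d = (-5, 27);  v_rel = (-2, 0),  |v_rel|² = 4
v_rel×d = (-2)·(27) − (0)·(-5) = -54
since m = R²·4 − (-54)²:  R² = (2916 + -2592) / 4 = 81
R = √81 = 9  ⇒  r_B = 9 − 7 = 2

rB=2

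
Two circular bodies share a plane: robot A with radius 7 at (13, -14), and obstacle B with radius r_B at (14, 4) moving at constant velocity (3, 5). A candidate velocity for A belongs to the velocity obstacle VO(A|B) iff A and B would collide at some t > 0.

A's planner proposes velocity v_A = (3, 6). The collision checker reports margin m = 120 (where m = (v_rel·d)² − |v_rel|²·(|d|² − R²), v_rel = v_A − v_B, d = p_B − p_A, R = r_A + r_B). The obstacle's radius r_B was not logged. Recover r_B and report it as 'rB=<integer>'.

m = 120
d = (1, 18);  v_rel = (0, 1),  |v_rel|² = 1
v_rel×d = (0)·(18) − (1)·(1) = -1
since m = R²·1 − (-1)²:  R² = (1 + 120) / 1 = 121
R = √121 = 11  ⇒  r_B = 11 − 7 = 4

rB=4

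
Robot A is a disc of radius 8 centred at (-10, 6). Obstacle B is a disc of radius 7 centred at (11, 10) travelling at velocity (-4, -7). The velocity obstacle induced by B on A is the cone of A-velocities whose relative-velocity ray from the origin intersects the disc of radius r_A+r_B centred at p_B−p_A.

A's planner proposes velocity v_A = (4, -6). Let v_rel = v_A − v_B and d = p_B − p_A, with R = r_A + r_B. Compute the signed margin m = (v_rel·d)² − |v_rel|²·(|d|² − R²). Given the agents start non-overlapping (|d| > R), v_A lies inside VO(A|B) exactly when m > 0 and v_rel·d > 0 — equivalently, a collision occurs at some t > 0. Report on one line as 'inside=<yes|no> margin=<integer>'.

d = (21, 4),  |d|² = 457;  R = 8+7 = 15,  c = 457−15² = 232
v_rel = (8, 1),  |v_rel|² = 65;  v_rel·d = (8)·(21) + (1)·(4) = 172
65·t² − 344·t + 232 = 0  ⇒  m = 172² − 65·232 = 14504
m = 14504 > 0,  v_rel·d = 172 > 0  ⇒  inside

inside=yes margin=14504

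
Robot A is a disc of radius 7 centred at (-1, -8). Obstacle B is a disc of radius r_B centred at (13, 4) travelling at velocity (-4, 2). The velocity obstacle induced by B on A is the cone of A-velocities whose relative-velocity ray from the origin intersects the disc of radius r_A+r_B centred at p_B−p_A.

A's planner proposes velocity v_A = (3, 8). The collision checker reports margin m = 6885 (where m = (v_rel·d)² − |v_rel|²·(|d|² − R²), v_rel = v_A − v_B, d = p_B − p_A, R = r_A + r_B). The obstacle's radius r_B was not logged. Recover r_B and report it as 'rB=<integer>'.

m = 6885
d = (14, 12);  v_rel = (7, 6),  |v_rel|² = 85
v_rel×d = (7)·(12) − (6)·(14) = 0
since m = R²·85 − 0²:  R² = (0 + 6885) / 85 = 81
R = √81 = 9  ⇒  r_B = 9 − 7 = 2

rB=2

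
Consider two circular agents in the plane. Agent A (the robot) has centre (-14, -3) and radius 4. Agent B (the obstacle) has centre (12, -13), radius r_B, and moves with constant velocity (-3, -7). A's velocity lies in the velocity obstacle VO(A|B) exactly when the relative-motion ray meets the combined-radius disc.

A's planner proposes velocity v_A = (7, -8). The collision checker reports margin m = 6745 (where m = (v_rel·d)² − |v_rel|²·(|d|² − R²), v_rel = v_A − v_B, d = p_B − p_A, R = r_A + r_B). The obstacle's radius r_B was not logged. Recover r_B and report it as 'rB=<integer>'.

m = 6745
d = (26, -10);  v_rel = (10, -1),  |v_rel|² = 101
v_rel×d = (10)·(-10) − (-1)·(26) = -74
since m = R²·101 − (-74)²:  R² = (5476 + 6745) / 101 = 121
R = √121 = 11  ⇒  r_B = 11 − 4 = 7

rB=7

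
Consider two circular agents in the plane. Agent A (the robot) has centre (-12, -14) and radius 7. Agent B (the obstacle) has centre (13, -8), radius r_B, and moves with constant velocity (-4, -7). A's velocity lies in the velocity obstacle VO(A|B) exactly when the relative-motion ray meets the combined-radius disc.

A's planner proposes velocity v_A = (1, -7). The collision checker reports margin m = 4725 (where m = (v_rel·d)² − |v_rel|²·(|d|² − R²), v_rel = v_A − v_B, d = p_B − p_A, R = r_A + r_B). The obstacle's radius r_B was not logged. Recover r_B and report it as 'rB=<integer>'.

m = 4725
d = (25, 6);  v_rel = (5, 0),  |v_rel|² = 25
v_rel×d = (5)·(6) − (0)·(25) = 30
since m = R²·25 − 30²:  R² = (900 + 4725) / 25 = 225
R = √225 = 15  ⇒  r_B = 15 − 7 = 8

rB=8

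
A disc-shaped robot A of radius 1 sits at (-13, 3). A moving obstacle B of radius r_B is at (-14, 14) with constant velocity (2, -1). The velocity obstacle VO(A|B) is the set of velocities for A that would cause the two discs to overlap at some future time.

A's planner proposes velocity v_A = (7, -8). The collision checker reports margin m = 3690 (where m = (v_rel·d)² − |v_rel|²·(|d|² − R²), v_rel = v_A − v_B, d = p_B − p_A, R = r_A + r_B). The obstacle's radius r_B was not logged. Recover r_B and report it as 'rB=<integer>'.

m = 3690
d = (-1, 11);  v_rel = (5, -7),  |v_rel|² = 74
v_rel×d = (5)·(11) − (-7)·(-1) = 48
since m = R²·74 − 48²:  R² = (2304 + 3690) / 74 = 81
R = √81 = 9  ⇒  r_B = 9 − 1 = 8

rB=8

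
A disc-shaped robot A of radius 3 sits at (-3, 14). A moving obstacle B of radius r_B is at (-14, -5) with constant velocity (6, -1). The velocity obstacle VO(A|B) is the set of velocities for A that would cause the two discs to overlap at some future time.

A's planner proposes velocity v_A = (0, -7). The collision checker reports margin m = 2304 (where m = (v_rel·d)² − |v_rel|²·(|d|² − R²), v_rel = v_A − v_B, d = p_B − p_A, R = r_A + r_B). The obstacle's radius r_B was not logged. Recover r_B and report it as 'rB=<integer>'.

m = 2304
d = (-11, -19);  v_rel = (-6, -6),  |v_rel|² = 72
v_rel×d = (-6)·(-19) − (-6)·(-11) = 48
since m = R²·72 − 48²:  R² = (2304 + 2304) / 72 = 64
R = √64 = 8  ⇒  r_B = 8 − 3 = 5

rB=5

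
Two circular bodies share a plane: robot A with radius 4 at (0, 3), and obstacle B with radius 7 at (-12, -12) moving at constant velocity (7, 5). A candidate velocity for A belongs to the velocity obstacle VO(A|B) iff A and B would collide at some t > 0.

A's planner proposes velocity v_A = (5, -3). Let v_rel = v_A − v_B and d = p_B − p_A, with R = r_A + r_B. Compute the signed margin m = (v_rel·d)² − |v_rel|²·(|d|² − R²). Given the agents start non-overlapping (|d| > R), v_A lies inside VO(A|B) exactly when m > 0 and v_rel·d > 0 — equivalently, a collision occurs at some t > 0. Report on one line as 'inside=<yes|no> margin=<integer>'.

d = (-12, -15),  |d|² = 369;  R = 4+7 = 11,  c = 369−11² = 248
v_rel = (-2, -8),  |v_rel|² = 68;  v_rel·d = (-2)·(-12) + (-8)·(-15) = 144
68·t² − 288·t + 248 = 0  ⇒  m = 144² − 68·248 = 3872
m = 3872 > 0,  v_rel·d = 144 > 0  ⇒  inside

inside=yes margin=3872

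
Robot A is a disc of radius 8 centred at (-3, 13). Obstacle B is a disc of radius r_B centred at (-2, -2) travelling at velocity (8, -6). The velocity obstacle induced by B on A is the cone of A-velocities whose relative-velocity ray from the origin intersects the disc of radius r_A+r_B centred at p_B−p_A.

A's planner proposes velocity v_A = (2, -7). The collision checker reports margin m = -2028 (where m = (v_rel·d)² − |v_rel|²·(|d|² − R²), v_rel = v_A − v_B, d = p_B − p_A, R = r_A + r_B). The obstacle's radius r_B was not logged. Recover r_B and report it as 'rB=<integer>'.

m = -2028
d = (1, -15);  v_rel = (-6, -1),  |v_rel|² = 37
v_rel×d = (-6)·(-15) − (-1)·(1) = 91
since m = R²·37 − 91²:  R² = (8281 + -2028) / 37 = 169
R = √169 = 13  ⇒  r_B = 13 − 8 = 5

rB=5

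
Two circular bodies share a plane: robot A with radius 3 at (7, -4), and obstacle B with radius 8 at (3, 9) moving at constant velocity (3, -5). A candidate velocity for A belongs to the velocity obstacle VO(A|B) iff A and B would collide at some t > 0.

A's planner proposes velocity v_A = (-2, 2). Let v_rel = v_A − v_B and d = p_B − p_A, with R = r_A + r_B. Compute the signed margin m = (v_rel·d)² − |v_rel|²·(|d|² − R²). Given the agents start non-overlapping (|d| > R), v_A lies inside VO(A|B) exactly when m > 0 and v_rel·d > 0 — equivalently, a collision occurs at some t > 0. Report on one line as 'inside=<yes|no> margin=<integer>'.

d = (-4, 13),  |d|² = 185;  R = 3+8 = 11,  c = 185−11² = 64
v_rel = (-5, 7),  |v_rel|² = 74;  v_rel·d = (-5)·(-4) + (7)·(13) = 111
74·t² − 222·t + 64 = 0  ⇒  m = 111² − 74·64 = 7585
m = 7585 > 0,  v_rel·d = 111 > 0  ⇒  inside

inside=yes margin=7585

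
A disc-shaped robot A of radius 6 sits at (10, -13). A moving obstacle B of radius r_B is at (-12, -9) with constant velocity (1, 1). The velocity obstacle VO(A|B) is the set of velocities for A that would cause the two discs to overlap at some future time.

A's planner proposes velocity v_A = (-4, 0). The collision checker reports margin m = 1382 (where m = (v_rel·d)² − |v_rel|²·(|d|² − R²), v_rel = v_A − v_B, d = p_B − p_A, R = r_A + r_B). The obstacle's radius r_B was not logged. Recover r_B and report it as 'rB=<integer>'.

m = 1382
d = (-22, 4);  v_rel = (-5, -1),  |v_rel|² = 26
v_rel×d = (-5)·(4) − (-1)·(-22) = -42
since m = R²·26 − (-42)²:  R² = (1764 + 1382) / 26 = 121
R = √121 = 11  ⇒  r_B = 11 − 6 = 5

rB=5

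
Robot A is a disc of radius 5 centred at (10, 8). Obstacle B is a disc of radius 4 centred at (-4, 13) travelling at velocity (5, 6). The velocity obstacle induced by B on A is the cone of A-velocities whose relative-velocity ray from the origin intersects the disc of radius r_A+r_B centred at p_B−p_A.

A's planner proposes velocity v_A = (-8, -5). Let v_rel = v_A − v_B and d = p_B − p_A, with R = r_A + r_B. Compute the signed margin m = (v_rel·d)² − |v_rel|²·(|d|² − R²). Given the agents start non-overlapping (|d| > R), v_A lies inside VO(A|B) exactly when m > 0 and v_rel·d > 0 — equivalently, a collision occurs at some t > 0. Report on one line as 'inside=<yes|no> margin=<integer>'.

d = (-14, 5),  |d|² = 221;  R = 5+4 = 9,  c = 221−9² = 140
v_rel = (-13, -11),  |v_rel|² = 290;  v_rel·d = (-13)·(-14) + (-11)·(5) = 127
290·t² − 254·t + 140 = 0  ⇒  m = 127² − 290·140 = -24471
m = -24471 < 0,  v_rel·d = 127 > 0  ⇒  outside

inside=no margin=-24471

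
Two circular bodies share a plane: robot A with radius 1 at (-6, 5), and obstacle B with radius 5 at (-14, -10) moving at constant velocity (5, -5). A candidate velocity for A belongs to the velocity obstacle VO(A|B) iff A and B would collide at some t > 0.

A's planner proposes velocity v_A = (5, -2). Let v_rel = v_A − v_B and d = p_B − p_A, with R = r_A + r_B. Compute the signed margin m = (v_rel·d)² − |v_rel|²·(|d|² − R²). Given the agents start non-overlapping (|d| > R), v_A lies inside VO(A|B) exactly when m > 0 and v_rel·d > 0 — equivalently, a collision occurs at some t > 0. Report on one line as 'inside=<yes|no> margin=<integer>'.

d = (-8, -15),  |d|² = 289;  R = 1+5 = 6,  c = 289−6² = 253
v_rel = (0, 3),  |v_rel|² = 9;  v_rel·d = (0)·(-8) + (3)·(-15) = -45
9·t² + 90·t + 253 = 0  ⇒  m = (-45)² − 9·253 = -252
m = -252 < 0,  v_rel·d = -45 < 0  ⇒  outside

inside=no margin=-252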